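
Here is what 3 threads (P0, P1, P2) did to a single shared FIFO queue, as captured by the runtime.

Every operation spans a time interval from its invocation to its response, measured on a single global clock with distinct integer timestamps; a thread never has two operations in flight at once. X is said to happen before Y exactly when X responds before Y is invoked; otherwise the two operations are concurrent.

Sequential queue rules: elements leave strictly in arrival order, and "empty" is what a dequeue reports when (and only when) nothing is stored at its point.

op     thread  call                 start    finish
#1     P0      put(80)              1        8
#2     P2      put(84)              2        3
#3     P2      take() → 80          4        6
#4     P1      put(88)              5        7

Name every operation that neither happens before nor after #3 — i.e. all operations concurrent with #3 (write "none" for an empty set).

concurrent with #3 ([4,6]): every op whose interval crosses 4..6
#1 [1,8]: concurrent
#2 [2,3]: before
#4 [5,7]: concurrent

#1, #4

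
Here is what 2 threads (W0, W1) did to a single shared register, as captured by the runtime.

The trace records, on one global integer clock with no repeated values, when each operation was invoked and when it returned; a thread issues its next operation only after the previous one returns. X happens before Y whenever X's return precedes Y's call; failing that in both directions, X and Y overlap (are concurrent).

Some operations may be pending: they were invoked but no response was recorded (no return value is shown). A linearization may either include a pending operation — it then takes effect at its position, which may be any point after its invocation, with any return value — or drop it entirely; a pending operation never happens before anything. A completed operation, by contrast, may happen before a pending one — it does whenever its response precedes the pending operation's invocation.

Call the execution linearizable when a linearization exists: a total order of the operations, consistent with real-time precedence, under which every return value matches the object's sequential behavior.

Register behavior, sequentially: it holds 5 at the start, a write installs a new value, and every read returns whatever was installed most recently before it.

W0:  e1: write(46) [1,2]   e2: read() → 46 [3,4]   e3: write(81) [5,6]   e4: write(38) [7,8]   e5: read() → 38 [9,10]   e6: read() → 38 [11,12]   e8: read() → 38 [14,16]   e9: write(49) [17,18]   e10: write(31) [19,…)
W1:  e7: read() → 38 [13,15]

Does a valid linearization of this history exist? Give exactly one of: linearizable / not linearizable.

linearizable

witness order: e1, e2, e3, e4, e5, e6, e7, e8, e9
step 1: e1 write(46) — value 46
step 2: e2 read() → 46 — value 46
step 3: e3 write(81) — value 81
step 4: e4 write(38) — value 38
step 5: e5 read() → 38 — value 38
step 6: e6 read() → 38 — value 38
step 7: e7 read() → 38 — value 38
step 8: e8 read() → 38 — value 38
step 9: e9 write(49) — value 49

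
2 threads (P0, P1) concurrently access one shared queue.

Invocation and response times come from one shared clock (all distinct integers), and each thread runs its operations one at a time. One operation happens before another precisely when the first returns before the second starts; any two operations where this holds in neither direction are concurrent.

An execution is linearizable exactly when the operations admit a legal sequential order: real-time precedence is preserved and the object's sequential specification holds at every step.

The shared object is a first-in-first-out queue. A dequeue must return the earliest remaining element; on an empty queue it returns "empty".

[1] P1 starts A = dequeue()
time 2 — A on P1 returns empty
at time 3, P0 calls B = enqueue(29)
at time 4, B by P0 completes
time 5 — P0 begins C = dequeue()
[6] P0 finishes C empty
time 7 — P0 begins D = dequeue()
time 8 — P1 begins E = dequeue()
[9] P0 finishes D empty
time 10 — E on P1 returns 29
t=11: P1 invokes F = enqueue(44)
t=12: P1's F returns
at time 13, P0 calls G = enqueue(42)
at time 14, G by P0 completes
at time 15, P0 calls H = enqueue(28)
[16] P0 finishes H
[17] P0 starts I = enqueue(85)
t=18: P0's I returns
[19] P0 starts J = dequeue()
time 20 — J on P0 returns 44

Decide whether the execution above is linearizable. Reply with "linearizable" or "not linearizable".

not linearizable

events 1..5 are fine; event 6 — the response of C at time 6 — makes the prefix non-linearizable
exactly one order of the 3 completed ops respects real time; the queue replay fails
sample order A, B, C stalls at step 3 — C dequeue() → empty has no legal effect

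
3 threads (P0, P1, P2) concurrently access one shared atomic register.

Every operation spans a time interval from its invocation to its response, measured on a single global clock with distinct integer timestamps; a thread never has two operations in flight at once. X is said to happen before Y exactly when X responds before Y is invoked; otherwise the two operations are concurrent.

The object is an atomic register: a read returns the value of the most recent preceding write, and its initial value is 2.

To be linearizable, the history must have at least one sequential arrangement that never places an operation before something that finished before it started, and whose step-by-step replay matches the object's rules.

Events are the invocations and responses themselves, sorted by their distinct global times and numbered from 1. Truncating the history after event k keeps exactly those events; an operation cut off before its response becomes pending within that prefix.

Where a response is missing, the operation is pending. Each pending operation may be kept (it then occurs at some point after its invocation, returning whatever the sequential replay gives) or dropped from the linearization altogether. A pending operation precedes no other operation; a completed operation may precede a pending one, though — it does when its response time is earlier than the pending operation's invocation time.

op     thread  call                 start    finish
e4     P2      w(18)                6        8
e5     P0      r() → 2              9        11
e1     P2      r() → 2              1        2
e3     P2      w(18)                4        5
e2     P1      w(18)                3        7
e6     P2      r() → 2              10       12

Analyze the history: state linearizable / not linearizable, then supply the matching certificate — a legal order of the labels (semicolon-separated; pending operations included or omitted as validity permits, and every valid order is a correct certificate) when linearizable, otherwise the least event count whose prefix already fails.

prefix check: 1..10 passes, 1..11 fails once e5's time-11 response joins
all 3 real-time-respecting orders fail — 5 completed atomic register operations, no legal replay
completion choices over the 1 pending operation (e6) were checked; none helps
take e1, e2, e3, e4, e5 (pending dropped): step 5 already fails, because e5 r() → 2 cannot occur there
take e1, e3, e2, e4, e5 (pending dropped): step 5 already fails, because e5 r() → 2 cannot occur there

not linearizable — minimal violating prefix: 11 events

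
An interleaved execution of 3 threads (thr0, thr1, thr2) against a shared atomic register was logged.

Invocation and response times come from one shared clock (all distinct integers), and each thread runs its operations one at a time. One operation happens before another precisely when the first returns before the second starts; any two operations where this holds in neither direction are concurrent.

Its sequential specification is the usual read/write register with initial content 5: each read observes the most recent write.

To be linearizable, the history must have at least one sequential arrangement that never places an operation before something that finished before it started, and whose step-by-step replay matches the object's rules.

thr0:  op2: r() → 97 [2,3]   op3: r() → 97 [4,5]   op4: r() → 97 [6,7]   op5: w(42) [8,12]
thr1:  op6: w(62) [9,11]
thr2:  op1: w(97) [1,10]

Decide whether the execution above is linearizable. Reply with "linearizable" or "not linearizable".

a witness: op1, op2, op3, op4, op5, op6
1. op1 w(97), leaving value 97
2. op2 r() → 97, leaving value 97
3. op3 r() → 97, leaving value 97
4. op4 r() → 97, leaving value 97
5. op5 w(42), leaving value 42
6. op6 w(62), leaving value 62

linearizable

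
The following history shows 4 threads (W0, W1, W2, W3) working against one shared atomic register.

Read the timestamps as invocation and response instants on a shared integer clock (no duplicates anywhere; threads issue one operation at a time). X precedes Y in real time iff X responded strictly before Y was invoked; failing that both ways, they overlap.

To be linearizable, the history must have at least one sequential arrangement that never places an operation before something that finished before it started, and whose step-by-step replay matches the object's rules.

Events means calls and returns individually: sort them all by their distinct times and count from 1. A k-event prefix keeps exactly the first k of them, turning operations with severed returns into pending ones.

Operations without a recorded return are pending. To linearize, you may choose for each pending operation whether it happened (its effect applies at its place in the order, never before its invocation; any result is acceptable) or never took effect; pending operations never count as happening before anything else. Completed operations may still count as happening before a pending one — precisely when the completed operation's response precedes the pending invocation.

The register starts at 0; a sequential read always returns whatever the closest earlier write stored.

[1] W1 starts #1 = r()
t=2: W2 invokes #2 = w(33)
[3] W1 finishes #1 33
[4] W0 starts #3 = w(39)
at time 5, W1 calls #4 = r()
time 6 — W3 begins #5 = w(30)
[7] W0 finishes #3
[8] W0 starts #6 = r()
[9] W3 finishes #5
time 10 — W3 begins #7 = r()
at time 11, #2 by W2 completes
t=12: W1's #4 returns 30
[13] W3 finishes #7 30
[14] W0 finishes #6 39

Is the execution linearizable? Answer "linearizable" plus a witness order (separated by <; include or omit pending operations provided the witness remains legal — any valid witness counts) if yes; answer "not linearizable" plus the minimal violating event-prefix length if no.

after step 1 (#2 w(33)): value 33
after step 2 (#1 r() → 33): value 33
after step 3 (#3 w(39)): value 39
after step 4 (#6 r() → 39): value 39
after step 5 (#5 w(30)): value 30
after step 6 (#4 r() → 30): value 30
after step 7 (#7 r() → 30): value 30

linearizable — witness: #2 < #1 < #3 < #6 < #5 < #4 < #7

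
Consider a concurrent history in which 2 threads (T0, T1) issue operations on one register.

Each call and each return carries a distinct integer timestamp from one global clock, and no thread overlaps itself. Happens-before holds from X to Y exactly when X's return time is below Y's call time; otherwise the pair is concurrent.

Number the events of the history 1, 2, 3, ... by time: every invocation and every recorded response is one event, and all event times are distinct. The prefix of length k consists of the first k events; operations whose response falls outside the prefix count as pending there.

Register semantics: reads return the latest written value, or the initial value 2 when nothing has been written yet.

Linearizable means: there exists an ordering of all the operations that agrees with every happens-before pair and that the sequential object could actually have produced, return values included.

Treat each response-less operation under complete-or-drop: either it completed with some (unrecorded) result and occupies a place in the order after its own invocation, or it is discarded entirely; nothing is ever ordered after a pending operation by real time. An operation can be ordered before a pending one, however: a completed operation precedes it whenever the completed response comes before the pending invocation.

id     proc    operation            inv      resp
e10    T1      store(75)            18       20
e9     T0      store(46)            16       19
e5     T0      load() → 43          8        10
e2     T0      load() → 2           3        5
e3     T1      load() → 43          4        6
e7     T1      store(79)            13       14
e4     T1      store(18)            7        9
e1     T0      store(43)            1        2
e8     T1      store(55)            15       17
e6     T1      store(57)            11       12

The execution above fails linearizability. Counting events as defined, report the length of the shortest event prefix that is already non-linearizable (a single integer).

5

one valid order for events 1..4 is e1:
after step 1 (e1 store(43)): value 43
with event 5 included (e2 responding at time 5), all real-time-consistent orders fail
every completion of the 1 pending operation (e3) was checked; none linearizes
sample order e1, e2 (pending dropped) stalls at step 2 — e2 load() → 2 has no legal effect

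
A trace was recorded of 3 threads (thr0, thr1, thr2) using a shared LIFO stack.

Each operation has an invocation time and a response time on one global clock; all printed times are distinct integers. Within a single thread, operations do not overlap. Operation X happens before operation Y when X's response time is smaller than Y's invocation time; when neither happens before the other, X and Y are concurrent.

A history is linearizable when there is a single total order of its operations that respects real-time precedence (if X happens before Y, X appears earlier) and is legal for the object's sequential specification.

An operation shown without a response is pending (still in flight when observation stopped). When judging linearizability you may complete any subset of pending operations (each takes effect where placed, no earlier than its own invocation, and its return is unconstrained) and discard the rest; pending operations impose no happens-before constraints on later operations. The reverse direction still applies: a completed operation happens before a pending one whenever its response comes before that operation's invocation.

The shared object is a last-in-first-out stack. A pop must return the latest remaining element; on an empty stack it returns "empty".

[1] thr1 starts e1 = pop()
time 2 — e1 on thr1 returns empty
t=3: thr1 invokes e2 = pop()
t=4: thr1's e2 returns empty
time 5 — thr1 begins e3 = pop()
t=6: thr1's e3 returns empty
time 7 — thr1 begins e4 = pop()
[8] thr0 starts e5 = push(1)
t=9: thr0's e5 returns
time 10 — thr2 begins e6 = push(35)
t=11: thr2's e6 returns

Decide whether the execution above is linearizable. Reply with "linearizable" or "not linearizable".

one valid linearization: e1, e2, e3, e4, e5, e6
step 1: e1 pop() → empty — stack <>
step 2: e2 pop() → empty — stack <>
step 3: e3 pop() → empty — stack <>
step 4: e4 pop() (pending, included) — stack <>
step 5: e5 push(1) — stack <1>
step 6: e6 push(35) — stack <1,35>

linearizable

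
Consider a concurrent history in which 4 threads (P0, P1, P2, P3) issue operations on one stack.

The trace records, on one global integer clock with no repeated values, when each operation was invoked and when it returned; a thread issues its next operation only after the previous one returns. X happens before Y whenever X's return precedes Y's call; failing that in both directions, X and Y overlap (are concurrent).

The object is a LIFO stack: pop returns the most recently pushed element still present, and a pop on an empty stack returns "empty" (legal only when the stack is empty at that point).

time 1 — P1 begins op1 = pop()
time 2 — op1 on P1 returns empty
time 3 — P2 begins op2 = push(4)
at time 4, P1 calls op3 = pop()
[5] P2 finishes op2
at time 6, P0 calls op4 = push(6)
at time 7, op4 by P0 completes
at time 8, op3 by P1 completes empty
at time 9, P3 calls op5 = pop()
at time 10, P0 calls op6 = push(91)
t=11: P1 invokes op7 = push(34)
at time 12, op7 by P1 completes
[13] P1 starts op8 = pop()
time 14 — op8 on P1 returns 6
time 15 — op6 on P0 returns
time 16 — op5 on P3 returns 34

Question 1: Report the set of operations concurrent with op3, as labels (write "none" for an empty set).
op2, op4

op3 runs from 4 to 8; window-overlapping ops are concurrent
op1 [1,2]: before
op2 [3,5]: concurrent
op4 [6,7]: concurrent
op5 [9,16]: after
op6 [10,15]: after
op7 [11,12]: after
op8 [13,14]: after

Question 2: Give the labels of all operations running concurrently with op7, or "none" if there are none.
op5, op6

op7 spans [11,12]: anything still running between times 11 and 12 counts as concurrent
op1 [1,2]: before
op2 [3,5]: before
op3 [4,8]: before
op4 [6,7]: before
op5 [9,16]: concurrent
op6 [10,15]: concurrent
op8 [13,14]: after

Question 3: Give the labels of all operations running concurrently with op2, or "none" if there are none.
op3

op2 spans [3,5]; an op avoiding the whole window 3..5 is ordered, any other is concurrent
op1 [1,2]: before
op3 [4,8]: concurrent
op4 [6,7]: after
op5 [9,16]: after
op6 [10,15]: after
op7 [11,12]: after
op8 [13,14]: after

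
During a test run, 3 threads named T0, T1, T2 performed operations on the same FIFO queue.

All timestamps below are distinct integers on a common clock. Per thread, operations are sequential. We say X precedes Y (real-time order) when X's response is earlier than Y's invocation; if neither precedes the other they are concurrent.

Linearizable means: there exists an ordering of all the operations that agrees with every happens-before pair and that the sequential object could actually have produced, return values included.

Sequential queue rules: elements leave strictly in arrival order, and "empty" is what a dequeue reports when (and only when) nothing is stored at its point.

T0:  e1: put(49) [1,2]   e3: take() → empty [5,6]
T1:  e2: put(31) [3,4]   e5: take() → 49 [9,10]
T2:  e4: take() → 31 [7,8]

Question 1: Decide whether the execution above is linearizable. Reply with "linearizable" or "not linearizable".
not linearizable

prefix check: 1..5 passes, 1..6 fails once e3's time-6 response joins
exactly one order of the 3 completed ops respects real time; the FIFO queue replay fails
e.g. e1, e2, e3: illegal at step 3, since e3 take() → empty cannot apply there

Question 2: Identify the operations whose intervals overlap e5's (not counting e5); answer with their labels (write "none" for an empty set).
none

e5 spans [9,10]: anything still running between times 9 and 10 counts as concurrent
e1 [1,2]: before
e2 [3,4]: before
e3 [5,6]: before
e4 [7,8]: before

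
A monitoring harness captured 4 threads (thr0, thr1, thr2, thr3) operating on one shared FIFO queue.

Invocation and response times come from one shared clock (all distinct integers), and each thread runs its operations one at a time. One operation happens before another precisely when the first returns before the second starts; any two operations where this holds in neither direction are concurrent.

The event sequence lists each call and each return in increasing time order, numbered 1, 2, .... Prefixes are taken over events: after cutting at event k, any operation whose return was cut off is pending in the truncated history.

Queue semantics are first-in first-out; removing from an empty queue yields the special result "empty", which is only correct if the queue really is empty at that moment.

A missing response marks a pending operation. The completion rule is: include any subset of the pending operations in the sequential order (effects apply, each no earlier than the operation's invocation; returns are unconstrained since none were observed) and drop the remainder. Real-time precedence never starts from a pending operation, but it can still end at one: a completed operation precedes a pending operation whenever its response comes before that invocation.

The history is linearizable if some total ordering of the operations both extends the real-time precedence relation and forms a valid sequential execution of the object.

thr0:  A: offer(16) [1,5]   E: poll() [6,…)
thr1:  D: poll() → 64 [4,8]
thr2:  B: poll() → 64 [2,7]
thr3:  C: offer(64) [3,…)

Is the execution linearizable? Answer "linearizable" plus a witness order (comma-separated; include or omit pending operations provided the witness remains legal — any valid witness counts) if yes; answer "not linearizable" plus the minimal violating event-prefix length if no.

not linearizable — minimal violating prefix: 8 events

cut after 7 events: linearizable; cut after 8 events (D responds, time 8): not linearizable
the 3 completed operations admit 6 real-time orders; each fails the FIFO queue replay
including or dropping the 2 pending operations (C, E) in any combination fails
for example A, B, D (pending dropped) fails at step 2: B poll() → 64 is not legal there
for example A, D, B (pending dropped) fails at step 2: D poll() → 64 is not legal there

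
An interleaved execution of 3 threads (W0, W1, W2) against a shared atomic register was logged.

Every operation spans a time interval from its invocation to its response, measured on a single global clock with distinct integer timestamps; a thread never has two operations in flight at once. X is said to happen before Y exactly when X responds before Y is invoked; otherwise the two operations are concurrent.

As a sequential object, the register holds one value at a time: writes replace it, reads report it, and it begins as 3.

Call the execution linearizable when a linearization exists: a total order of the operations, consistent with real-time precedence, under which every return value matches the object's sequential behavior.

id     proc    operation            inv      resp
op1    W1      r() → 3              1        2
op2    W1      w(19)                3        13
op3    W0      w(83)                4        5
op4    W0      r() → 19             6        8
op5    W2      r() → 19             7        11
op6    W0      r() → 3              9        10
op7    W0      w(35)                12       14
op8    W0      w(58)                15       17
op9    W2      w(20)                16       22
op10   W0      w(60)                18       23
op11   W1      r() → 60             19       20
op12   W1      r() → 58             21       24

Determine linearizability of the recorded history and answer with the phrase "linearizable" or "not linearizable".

cut after 9 events: linearizable; cut after 10 events (op6 responds, time 10): not linearizable
exactly one order of the 4 completed ops respects real time; the atomic register replay fails
every completion of the 2 pending operations (op2, op5) was checked; none linearizes
take op1, op3, op4, op6 (pending dropped): step 3 already fails, because op4 r() → 19 cannot occur there

not linearizable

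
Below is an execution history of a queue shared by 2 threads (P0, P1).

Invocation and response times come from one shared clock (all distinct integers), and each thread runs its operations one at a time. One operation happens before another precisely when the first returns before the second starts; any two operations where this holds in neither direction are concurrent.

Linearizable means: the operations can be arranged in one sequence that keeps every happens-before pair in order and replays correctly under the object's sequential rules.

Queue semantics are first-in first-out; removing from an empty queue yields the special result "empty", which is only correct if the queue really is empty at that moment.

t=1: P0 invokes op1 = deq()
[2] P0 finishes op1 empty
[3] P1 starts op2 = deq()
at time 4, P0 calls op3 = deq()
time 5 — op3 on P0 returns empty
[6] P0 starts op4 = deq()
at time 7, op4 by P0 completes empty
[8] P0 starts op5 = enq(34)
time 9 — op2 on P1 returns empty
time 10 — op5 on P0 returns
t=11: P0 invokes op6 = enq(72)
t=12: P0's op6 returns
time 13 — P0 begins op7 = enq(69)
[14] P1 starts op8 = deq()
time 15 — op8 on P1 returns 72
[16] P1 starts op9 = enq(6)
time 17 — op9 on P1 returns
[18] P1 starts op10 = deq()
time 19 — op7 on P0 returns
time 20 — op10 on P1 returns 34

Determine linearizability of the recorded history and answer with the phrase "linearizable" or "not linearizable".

already the first 15 events (up to op8's response at time 15) admit no linearization; the first 14 still do
no legal order exists: 4 real-time-consistent candidates over 7 completed queue operations, all rejected
no escape via the 1 pending operation (op7): every completion choice fails
e.g. op1, op2, op3, op4, op5, op6, op8 (pending dropped): illegal at step 7, since op8 deq() → 72 cannot apply there
e.g. op1, op3, op2, op4, op5, op6, op8 (pending dropped): illegal at step 7, since op8 deq() → 72 cannot apply there

not linearizable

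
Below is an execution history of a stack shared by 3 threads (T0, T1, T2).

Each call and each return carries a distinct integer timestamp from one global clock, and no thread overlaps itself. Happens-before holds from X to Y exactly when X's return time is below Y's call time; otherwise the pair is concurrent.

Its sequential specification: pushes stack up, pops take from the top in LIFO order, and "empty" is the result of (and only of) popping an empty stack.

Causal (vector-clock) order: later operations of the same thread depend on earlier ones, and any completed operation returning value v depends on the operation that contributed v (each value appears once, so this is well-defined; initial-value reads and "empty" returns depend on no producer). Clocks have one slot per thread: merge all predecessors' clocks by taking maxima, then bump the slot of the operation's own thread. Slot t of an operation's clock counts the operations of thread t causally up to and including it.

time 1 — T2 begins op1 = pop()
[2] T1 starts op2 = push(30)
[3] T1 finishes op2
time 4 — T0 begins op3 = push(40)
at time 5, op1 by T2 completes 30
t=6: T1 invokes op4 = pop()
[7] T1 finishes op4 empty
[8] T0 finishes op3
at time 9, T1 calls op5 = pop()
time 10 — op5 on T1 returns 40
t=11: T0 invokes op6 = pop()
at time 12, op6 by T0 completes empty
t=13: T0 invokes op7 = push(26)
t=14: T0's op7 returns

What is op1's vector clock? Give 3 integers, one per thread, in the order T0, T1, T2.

root op op2, invoked 2: fresh clock plus T1's own tick → (0, 1, 0)
root op op3, invoked 4: fresh clock plus T0's own tick → (1, 0, 0)
VC(op1, invoked at 1): max of VC(op2)=(0, 1, 0), then +1 on thread T2 → (0, 1, 1)
VC(op4, invoked at 6): max of VC(op2)=(0, 1, 0), then +1 on thread T1 → (0, 2, 0)
VC(op6, invoked at 11): max of VC(op3)=(1, 0, 0), then +1 on thread T0 → (2, 0, 0)
VC(op7, invoked at 13): max of VC(op6)=(2, 0, 0), then +1 on thread T0 → (3, 0, 0)
VC(op5, invoked at 9): max of VC(op3)=(1, 0, 0), VC(op4)=(0, 2, 0), then +1 on thread T1 → (1, 3, 0)
target: VC(op1) = (0, 1, 1)

(0, 1, 1)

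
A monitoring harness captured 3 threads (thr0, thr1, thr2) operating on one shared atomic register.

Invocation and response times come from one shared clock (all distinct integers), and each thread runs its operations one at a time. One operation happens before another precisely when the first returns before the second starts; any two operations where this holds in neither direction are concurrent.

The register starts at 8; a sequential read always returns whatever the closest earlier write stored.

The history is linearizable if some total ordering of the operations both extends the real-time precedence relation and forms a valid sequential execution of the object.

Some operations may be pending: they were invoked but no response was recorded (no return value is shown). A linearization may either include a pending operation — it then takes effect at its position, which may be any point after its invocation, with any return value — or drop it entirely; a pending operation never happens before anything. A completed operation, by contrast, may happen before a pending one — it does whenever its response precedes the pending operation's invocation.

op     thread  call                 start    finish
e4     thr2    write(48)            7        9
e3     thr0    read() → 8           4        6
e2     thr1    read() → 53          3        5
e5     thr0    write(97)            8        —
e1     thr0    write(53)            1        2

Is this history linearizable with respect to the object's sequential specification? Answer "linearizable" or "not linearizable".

not linearizable

the violation lands at event 6, e3's response at time 6: events 1..5 linearize, events 1..6 do not
the 3 completed operations admit 2 real-time orders; each fails the atomic register replay
sample order e1, e2, e3 stalls at step 3 — e3 read() → 8 has no legal effect
sample order e1, e3, e2 stalls at step 2 — e3 read() → 8 has no legal effect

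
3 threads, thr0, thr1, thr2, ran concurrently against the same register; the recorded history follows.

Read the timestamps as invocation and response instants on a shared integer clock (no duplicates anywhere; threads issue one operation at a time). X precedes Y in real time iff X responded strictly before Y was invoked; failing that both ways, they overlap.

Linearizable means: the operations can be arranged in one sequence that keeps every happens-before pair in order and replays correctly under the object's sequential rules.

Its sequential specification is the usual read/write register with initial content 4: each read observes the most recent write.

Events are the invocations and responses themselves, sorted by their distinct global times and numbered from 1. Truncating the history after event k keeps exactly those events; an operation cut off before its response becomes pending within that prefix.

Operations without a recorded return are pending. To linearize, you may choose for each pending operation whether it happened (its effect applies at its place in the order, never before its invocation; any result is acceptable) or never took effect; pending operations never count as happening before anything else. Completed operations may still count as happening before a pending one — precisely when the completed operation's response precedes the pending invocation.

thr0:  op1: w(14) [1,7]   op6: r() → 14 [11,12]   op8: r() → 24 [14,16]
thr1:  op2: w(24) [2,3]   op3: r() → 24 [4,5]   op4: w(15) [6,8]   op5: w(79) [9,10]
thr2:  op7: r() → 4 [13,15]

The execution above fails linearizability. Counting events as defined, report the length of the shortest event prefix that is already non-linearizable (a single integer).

events 1..11 are still linearizable — one witness is op1, op2, op3, op4, op5:
after step 1 (op1 w(14)): value 14
after step 2 (op2 w(24)): value 24
after step 3 (op3 r() → 24): value 24
after step 4 (op4 w(15)): value 15
after step 5 (op5 w(79)): value 79
adding event 12 (op6 responds at 12) leaves no legal real-time order
for example op1, op2, op3, op4, op5, op6 fails at step 6: op6 r() → 14 is not legal there
for example op2, op1, op3, op4, op5, op6 fails at step 3: op3 r() → 24 is not legal there

12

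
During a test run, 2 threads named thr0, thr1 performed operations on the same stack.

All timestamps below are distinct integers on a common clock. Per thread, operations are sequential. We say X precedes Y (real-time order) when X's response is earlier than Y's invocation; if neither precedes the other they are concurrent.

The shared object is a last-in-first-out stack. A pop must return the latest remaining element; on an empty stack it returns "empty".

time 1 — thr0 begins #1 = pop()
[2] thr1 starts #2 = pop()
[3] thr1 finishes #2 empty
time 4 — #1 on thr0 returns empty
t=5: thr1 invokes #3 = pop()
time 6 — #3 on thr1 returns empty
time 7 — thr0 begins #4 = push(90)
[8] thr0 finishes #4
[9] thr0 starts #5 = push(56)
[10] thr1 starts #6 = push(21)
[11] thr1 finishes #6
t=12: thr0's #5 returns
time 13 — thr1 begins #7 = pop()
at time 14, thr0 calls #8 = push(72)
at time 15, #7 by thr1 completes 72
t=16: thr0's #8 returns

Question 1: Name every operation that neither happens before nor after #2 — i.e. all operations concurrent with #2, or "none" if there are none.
concurrent with #2 ([2,3]): every op whose interval crosses 2..3
#1 [1,4]: concurrent
#3 [5,6]: after
#4 [7,8]: after
#5 [9,12]: after
#6 [10,11]: after
#7 [13,15]: after
#8 [14,16]: after

#1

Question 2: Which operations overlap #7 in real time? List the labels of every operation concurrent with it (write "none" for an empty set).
#7 spans [13,15]; an op avoiding the whole window 13..15 is ordered, any other is concurrent
#1 [1,4]: before
#2 [2,3]: before
#3 [5,6]: before
#4 [7,8]: before
#5 [9,12]: before
#6 [10,11]: before
#8 [14,16]: concurrent

#8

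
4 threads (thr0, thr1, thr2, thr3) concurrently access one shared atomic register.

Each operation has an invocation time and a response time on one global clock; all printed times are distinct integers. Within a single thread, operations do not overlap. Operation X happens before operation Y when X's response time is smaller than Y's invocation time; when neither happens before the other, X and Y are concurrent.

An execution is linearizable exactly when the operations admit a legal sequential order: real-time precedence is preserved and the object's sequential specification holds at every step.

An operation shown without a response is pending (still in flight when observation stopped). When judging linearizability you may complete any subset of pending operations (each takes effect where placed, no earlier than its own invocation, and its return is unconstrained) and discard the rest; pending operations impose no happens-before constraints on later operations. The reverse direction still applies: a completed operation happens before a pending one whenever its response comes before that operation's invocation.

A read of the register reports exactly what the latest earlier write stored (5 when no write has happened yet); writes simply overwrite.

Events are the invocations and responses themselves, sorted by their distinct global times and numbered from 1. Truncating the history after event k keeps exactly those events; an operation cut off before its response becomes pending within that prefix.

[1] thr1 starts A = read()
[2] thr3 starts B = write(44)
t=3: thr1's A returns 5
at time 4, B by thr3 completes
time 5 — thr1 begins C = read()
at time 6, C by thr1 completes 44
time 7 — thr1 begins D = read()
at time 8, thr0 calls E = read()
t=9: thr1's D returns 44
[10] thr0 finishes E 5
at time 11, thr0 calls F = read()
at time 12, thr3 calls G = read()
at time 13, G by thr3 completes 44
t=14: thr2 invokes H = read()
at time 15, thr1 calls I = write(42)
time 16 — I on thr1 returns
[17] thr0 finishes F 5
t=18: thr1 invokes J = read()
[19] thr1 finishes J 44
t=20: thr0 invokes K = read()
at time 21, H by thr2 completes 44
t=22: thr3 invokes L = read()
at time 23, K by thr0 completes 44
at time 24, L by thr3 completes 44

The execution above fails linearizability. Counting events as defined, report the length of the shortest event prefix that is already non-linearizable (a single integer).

10

events 1..9 are still linearizable — one witness is A, B, C, D:
1. A read() → 5, leaving value 5
2. B write(44), leaving value 44
3. C read() → 44, leaving value 44
4. D read() → 44, leaving value 44
at event 10 (E's time-10 response) nothing linearizes any more
for example A, B, C, D, E fails at step 5: E read() → 5 is not legal there
for example A, B, C, E, D fails at step 4: E read() → 5 is not legal there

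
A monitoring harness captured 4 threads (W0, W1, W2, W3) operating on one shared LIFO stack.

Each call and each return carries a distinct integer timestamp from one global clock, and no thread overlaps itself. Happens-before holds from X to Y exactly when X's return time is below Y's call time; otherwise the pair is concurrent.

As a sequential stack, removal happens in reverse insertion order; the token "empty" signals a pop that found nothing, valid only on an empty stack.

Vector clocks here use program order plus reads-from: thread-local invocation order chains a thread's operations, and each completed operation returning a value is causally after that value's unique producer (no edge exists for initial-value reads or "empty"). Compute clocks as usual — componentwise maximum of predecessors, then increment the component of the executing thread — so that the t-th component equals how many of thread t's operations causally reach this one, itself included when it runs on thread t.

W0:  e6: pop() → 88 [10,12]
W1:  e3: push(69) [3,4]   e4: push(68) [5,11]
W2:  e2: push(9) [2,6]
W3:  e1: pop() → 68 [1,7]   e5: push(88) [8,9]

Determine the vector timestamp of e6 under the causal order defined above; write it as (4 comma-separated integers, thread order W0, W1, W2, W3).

VC(e2, invoked at 2): no causal predecessors; +1 on W2 → (0, 0, 1, 0)
VC(e3, invoked at 3): no causal predecessors; +1 on W1 → (0, 1, 0, 0)
VC(e4, invoked at 5): max of VC(e3)=(0, 1, 0, 0), then +1 on thread W1 → (0, 2, 0, 0)
VC(e1, invoked at 1): max of VC(e4)=(0, 2, 0, 0), then +1 on thread W3 → (0, 2, 0, 1)
VC(e5, invoked at 8): max of VC(e1)=(0, 2, 0, 1), then +1 on thread W3 → (0, 2, 0, 2)
VC(e6, invoked at 10): max of VC(e5)=(0, 2, 0, 2), then +1 on thread W0 → (1, 2, 0, 2)
target: VC(e6) = (1, 2, 0, 2)

(1, 2, 0, 2)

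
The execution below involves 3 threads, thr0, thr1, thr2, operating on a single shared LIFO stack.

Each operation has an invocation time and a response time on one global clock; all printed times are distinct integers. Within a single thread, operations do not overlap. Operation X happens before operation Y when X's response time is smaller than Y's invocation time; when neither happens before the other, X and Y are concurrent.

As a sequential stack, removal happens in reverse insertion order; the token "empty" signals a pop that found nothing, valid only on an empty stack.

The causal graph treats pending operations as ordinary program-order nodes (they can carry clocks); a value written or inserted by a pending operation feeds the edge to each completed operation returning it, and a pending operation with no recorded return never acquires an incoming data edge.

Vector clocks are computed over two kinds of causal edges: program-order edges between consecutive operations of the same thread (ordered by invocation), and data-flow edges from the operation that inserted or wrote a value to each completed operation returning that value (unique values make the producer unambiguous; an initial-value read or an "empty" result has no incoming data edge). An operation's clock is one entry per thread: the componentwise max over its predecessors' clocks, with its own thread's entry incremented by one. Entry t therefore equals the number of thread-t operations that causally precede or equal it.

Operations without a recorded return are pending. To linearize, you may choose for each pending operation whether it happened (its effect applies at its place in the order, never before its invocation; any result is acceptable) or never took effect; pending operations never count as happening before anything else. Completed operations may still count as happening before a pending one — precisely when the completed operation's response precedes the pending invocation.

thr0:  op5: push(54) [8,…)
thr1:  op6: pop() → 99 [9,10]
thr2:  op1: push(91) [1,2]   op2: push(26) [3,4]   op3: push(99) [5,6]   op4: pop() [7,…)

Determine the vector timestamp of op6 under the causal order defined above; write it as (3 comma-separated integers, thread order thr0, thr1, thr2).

op1 (invocation 1): nothing precedes it; thr2's component alone gives (0, 0, 1)
op5 (invocation 8): nothing precedes it; thr0's component alone gives (1, 0, 0)
op2, invoked 3, takes VC(op1)=(0, 0, 1) under max, adds 1 for thr2 → (0, 0, 2)
op3, invoked 5, takes VC(op2)=(0, 0, 2) under max, adds 1 for thr2 → (0, 0, 3)
op4, invoked 7, takes VC(op3)=(0, 0, 3) under max, adds 1 for thr2 → (0, 0, 4)
op6, invoked 9, takes VC(op3)=(0, 0, 3) under max, adds 1 for thr1 → (0, 1, 3)
target: VC(op6) = (0, 1, 3)

(0, 1, 3)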